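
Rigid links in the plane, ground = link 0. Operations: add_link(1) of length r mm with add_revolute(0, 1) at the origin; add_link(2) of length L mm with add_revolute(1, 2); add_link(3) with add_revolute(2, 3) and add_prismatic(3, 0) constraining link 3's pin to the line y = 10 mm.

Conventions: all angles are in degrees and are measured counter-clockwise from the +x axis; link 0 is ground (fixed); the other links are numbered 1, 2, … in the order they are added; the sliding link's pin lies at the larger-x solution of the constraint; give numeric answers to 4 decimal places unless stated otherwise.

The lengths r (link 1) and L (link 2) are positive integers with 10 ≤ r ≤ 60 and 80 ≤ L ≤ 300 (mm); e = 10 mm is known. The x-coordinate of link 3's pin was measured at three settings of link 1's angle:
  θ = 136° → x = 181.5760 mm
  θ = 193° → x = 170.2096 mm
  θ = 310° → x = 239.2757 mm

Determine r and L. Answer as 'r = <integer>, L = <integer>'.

constraint per measurement: (x − r cos θ)² + (r sin θ − e)² = L²
subtracting the θ₁ and θ₂ equations cancels the r² and L² terms:
r = (x₁² − x₂²) / (2[(x₁cos θ₁ + e sin θ₁) − (x₂cos θ₂ + e sin θ₂)]) = 44.9998 → r = 45
L² = (x₁ − r cos θ₁)² + (r sin θ₁ − e)² = 46224.9872 → L = 215.0000 → L = 215
check at θ₃=310°: x = 239.2757 (printed 239.2757) ✓

r = 45, L = 215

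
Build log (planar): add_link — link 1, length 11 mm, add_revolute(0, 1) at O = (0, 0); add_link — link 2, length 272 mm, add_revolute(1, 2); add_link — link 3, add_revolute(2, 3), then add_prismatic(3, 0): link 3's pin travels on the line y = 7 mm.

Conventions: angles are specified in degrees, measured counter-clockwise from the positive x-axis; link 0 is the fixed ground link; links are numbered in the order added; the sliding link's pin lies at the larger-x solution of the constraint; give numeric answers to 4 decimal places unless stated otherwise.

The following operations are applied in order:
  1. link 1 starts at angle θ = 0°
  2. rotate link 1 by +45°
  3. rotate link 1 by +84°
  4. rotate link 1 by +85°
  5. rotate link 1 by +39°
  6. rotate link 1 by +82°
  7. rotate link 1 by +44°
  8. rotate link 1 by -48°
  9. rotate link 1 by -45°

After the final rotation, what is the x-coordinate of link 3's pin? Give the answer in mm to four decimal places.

geometry: r = 11 mm, L = 272 mm, e = 7 mm; θ starts at 0°
rotate link 1 by +45°: θ ← 0° +45° = 45°
rotate link 1 by +84°: θ ← 45° +84° = 129°
rotate link 1 by +85°: θ ← 129° +85° = 214°
rotate link 1 by +39°: θ ← 214° +39° = 253°
rotate link 1 by +82°: θ ← 253° +82° = 335°
rotate link 1 by +44°: θ ← 335° +44° = 379°
rotate link 1 by -48°: θ ← 379° -48° = 331°
rotate link 1 by -45°: θ ← 331° -45° = 286°
crank pin P = (r cos θ, r sin θ) = (3.032011, -10.573879)
h = r sin θ − e = -10.573879 − 7 = -17.573879
x = r cos θ + √(L² − h²) = 3.032011 + 271.431683 = 274.463694

274.4637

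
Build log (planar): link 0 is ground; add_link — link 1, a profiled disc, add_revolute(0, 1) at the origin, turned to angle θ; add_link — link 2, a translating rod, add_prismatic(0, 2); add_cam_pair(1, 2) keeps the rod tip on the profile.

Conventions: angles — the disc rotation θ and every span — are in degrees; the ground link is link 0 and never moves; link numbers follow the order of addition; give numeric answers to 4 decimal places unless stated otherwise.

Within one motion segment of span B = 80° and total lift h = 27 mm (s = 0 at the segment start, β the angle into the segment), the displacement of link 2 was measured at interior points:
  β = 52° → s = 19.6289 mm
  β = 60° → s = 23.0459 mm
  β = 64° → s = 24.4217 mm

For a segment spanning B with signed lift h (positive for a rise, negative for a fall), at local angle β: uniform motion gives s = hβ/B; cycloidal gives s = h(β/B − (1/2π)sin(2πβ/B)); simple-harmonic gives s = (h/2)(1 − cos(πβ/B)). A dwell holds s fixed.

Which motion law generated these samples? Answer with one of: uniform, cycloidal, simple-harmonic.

candidates at β/B = r: uniform s = h·r (linear in β); cycloidal s = h·(r − sin(2πr)/(2π)); simple-harmonic s = (h/2)(1 − cos(πr))
β=52°: printed 19.6289 | uniform 17.5500, cycloidal 21.0265, simple-harmonic 19.6289
β=60°: printed 23.0459 | uniform 20.2500, cycloidal 24.5472, simple-harmonic 23.0459
β=64°: printed 24.4217 | uniform 21.6000, cycloidal 25.6869, simple-harmonic 24.4217
only one law matches every sample → simple-harmonic

simple-harmonic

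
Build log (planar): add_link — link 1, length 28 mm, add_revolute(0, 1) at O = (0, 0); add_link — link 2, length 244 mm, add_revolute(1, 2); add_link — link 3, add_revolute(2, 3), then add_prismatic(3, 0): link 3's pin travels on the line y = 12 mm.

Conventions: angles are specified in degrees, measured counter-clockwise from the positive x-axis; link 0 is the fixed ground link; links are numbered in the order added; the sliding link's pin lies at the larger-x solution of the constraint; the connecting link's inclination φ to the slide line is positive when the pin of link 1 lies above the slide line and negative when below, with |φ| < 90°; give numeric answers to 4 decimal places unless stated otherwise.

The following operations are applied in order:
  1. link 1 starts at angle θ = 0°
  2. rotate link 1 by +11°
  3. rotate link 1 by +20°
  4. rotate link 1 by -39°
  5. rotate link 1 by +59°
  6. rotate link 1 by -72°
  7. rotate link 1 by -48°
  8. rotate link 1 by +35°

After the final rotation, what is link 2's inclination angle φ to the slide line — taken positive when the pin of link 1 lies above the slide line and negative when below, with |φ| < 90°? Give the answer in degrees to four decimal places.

geometry: r = 28 mm, L = 244 mm, e = 12 mm; θ starts at 0°
rotate link 1 by +11°: θ ← 0° +11° = 11°
rotate link 1 by +20°: θ ← 11° +20° = 31°
rotate link 1 by -39°: θ ← 31° -39° = -8°
rotate link 1 by +59°: θ ← -8° +59° = 51°
rotate link 1 by -72°: θ ← 51° -72° = -21°
rotate link 1 by -48°: θ ← -21° -48° = -69°
rotate link 1 by +35°: θ ← -69° +35° = -34°
h = r sin θ − e = -15.657401 − 12 = -27.657401
sin φ = h / L = -27.657401 / 244 = -0.11335001
φ = arcsin(-0.11335001) = -6.508465°

-6.5085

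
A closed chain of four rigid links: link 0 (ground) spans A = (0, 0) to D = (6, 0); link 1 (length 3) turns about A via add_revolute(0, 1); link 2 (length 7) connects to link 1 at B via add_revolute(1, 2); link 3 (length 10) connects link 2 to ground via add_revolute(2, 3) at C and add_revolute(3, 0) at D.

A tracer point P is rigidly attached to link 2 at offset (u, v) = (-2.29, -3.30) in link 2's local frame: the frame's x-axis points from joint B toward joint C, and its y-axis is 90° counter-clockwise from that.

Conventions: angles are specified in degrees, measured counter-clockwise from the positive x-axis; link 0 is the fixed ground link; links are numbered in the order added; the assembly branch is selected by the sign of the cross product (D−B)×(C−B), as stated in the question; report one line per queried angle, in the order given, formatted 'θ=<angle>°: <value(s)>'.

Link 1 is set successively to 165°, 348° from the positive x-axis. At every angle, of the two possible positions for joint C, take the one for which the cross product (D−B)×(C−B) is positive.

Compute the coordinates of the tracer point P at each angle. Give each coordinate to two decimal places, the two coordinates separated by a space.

A=(0,0), D=(6.00,0)
θ=165°: B = A + 3.00·(cos165°, sin165°) = (-2.8978, 0.7765)
θ=165°: |BD| = 8.9316
θ=165°: circle(B,7.00) ∩ circle(D,10.00): a=1.6108, h=6.8122
θ=165°:   candidates: C₊=(-0.7009,7.4228) cross=60.843; C₋=(-1.8853,-6.1499) cross=-60.843
θ=165°:   branch + wants cross > 0 → take C=(-0.7009,7.4228) (cross=60.843)
θ=165°: ex = (C−B)/|BC| = (0.3138,0.9495); ey = (-0.9495,0.3138)
θ=165°: P = B + -2.29·ex + -3.30·ey = (-0.4832,-2.4335)
θ=348°: B = A + 3.00·(cos348°, sin348°) = (2.9344, -0.6237)
θ=348°: |BD| = 3.1284
θ=348°: circle(B,7.00) ∩ circle(D,10.00): a=-6.5870, h=2.3688
θ=348°:   candidates: C₊=(-3.9926,0.3841) cross=7.410; C₋=(-3.0481,-4.2583) cross=-7.410
θ=348°:   branch + wants cross > 0 → take C=(-3.9926,0.3841) (cross=7.410)
θ=348°: ex = (C−B)/|BC| = (-0.9896,0.1440); ey = (-0.1440,-0.9896)
θ=348°: P = B + -2.29·ex + -3.30·ey = (5.6757,2.3122)

θ=165°: -0.48 -2.43
θ=348°: 5.68 2.31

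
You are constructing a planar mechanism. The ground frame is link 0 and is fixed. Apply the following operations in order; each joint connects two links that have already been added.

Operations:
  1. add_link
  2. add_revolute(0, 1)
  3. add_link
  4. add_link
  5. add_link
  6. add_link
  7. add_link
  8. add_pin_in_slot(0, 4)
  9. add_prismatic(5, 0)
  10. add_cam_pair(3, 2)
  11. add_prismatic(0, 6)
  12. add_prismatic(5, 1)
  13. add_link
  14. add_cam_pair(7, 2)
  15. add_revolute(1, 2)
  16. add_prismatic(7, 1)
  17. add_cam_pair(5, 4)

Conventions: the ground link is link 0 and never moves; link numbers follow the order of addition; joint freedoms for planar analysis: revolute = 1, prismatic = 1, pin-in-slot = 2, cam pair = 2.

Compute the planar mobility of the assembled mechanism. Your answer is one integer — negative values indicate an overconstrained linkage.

link 0 = ground. State L|J1|J2 = 1|0|0
+link1  2|0|0
R(0,1) f=1→J1  2|1|0
+link2  3|1|0
+link3  4|1|0
+link4  5|1|0
+link5  6|1|0
+link6  7|1|0
PS(0,4) f=2→J2  7|1|1
P(5,0) f=1→J1  7|2|1
C(3,2) f=2→J2  7|2|2
P(0,6) f=1→J1  7|3|2
P(5,1) f=1→J1  7|4|2
+link7  8|4|2
C(7,2) f=2→J2  8|4|3
R(1,2) f=1→J1  8|5|3
P(7,1) f=1→J1  8|6|3
C(5,4) f=2→J2  8|6|4
M = 3(8−1)−2·6−4 = 21−12−4 = 5

M = 5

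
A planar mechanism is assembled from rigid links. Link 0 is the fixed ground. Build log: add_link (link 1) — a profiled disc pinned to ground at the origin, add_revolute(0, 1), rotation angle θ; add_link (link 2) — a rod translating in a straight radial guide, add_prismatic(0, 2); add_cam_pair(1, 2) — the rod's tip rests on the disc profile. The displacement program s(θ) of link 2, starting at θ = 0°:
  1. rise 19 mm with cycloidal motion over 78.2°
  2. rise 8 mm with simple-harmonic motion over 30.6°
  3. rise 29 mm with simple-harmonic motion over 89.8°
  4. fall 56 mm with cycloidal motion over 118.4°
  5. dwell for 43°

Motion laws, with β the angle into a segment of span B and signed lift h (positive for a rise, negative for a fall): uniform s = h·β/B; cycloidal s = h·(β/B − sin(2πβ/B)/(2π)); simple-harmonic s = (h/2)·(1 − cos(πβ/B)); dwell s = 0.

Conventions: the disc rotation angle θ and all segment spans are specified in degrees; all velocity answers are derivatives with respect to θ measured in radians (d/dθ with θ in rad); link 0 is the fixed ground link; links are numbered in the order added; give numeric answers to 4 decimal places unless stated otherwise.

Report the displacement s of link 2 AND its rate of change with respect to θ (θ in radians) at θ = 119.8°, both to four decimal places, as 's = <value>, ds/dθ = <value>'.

seg 1 [0°–78.2°] cycloidal, h=19: full span → s += 19 → s = 19.0000
seg 2 [78.2°–108.8°] simple-harmonic, h=8: full span → s += 8 → s = 27.0000
seg 3 [108.8°–198.6°] simple-harmonic, h=29: θ=119.8° here. β=11, B=89.8. 29/2·(1 − cos(π·0.1225)) = 1.0605 → s = 28.0605
velocity in seg [108.8°–198.6°] (simple-harmonic), θ in radians: β = 11° = 0.1920 rad, B = 89.8° = 1.5673 rad; ds/dθ = (πh/(2B)) sin(πβ/B) = (π·29/(2·1.5673)) sin(π·0.1225) = 10.910828 mm/rad

s = 28.0605, ds/dθ = 10.9108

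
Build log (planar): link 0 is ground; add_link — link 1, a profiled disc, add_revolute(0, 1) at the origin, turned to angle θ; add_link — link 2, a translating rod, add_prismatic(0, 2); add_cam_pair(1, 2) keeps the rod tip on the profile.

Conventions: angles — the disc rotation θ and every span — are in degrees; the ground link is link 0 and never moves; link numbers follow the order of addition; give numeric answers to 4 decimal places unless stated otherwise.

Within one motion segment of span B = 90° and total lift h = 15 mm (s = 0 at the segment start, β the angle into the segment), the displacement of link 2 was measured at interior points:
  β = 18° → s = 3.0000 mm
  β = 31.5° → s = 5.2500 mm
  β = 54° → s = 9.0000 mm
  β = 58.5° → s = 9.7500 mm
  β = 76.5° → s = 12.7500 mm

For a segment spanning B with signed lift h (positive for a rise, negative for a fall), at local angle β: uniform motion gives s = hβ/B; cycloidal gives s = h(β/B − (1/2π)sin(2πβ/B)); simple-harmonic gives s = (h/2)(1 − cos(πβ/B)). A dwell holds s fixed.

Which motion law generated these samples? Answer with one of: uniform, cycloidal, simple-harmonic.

candidates at β/B = r: uniform s = h·r (linear in β); cycloidal s = h·(r − sin(2πr)/(2π)); simple-harmonic s = (h/2)(1 − cos(πr))
β=18°: printed 3.0000 | uniform 3.0000, cycloidal 0.7295, simple-harmonic 1.4324
β=31.5°: printed 5.2500 | uniform 5.2500, cycloidal 3.3186, simple-harmonic 4.0951
β=54°: printed 9.0000 | uniform 9.0000, cycloidal 10.4032, simple-harmonic 9.8176
β=58.5°: printed 9.7500 | uniform 9.7500, cycloidal 11.6814, simple-harmonic 10.9049
β=76.5°: printed 12.7500 | uniform 12.7500, cycloidal 14.6814, simple-harmonic 14.1825
only one law matches every sample → uniform

uniform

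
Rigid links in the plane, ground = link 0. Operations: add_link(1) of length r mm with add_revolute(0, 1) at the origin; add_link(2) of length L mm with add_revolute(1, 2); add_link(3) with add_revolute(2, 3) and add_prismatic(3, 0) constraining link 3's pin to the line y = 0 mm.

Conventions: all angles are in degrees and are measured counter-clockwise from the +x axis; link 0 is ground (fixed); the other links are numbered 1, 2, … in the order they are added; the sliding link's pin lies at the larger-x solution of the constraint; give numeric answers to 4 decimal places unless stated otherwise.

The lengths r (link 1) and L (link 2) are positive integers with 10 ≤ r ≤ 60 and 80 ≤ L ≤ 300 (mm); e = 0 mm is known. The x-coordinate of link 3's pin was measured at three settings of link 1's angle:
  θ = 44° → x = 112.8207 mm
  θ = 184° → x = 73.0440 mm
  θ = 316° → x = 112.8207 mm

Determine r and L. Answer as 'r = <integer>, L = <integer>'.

constraint per measurement: (x − r cos θ)² + (r sin θ − e)² = L²
subtracting the θ₁ and θ₂ equations cancels the r² and L² terms:
r = (x₁² − x₂²) / (2[(x₁cos θ₁ + e sin θ₁) − (x₂cos θ₂ + e sin θ₂)]) = 24.0000 → r = 24
L² = (x₁ − r cos θ₁)² + (r sin θ₁ − e)² = 9409.0022 → L = 97.0000 → L = 97
check at θ₃=316°: x = 112.8207 (printed 112.8207) ✓

r = 24, L = 97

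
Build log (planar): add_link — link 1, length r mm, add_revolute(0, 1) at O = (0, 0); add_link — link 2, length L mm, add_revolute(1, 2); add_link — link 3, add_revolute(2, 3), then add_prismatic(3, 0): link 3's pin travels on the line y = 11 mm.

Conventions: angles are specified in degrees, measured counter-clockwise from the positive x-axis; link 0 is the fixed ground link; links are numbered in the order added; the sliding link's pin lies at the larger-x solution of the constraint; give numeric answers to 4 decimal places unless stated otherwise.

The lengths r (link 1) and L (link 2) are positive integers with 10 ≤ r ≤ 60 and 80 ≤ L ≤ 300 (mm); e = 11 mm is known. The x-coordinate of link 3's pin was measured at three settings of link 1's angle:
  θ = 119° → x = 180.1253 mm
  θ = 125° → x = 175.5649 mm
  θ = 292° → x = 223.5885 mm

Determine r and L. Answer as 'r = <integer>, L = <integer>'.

constraint per measurement: (x − r cos θ)² + (r sin θ − e)² = L²
subtracting the θ₁ and θ₂ equations cancels the r² and L² terms:
r = (x₁² − x₂²) / (2[(x₁cos θ₁ + e sin θ₁) − (x₂cos θ₂ + e sin θ₂)]) = 57.9999 → r = 58
L² = (x₁ − r cos θ₁)² + (r sin θ₁ − e)² = 44943.9804 → L = 212.0000 → L = 212
check at θ₃=292°: x = 223.5885 (printed 223.5885) ✓

r = 58, L = 212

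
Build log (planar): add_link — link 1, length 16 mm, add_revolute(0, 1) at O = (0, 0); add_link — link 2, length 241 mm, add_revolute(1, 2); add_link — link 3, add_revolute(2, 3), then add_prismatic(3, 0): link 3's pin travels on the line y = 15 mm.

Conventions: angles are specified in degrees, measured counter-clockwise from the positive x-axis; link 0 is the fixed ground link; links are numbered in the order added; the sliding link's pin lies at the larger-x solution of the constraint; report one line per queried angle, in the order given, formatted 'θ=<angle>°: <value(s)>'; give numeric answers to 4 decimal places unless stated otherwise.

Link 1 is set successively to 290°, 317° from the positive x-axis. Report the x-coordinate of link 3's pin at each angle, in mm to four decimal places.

geometry: r = 16 mm, L = 241 mm, e = 15 mm
θ=290°: crank pin P = (r cos θ, r sin θ) = (5.472322, -15.035082)
θ=290°: h = r sin θ − e = -15.035082 − 15 = -30.035082
θ=290°: x = r cos θ + √(L² − h²) = 5.472322 + 239.121086 = 244.593408
θ=317°: crank pin P = (r cos θ, r sin θ) = (11.701659, -10.911974)
θ=317°: h = r sin θ − e = -10.911974 − 15 = -25.911974
θ=317°: x = r cos θ + √(L² − h²) = 11.701659 + 239.602942 = 251.304601

θ=290°: 244.5934
θ=317°: 251.3046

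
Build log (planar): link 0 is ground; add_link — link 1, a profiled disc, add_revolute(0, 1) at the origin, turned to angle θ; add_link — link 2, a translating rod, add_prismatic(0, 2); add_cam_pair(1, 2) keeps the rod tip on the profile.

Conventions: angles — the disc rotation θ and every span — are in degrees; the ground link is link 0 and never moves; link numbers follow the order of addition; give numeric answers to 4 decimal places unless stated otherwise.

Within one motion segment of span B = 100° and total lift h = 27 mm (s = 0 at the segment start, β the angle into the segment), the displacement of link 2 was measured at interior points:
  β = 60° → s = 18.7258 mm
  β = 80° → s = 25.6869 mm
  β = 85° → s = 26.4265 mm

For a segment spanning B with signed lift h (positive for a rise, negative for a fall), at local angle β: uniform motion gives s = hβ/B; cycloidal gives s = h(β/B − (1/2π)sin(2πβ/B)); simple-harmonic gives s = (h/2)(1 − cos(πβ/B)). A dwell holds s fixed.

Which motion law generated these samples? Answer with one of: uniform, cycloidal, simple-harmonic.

candidates at β/B = r: uniform s = h·r (linear in β); cycloidal s = h·(r − sin(2πr)/(2π)); simple-harmonic s = (h/2)(1 − cos(πr))
β=60°: printed 18.7258 | uniform 16.2000, cycloidal 18.7258, simple-harmonic 17.6717
β=80°: printed 25.6869 | uniform 21.6000, cycloidal 25.6869, simple-harmonic 24.4217
β=85°: printed 26.4265 | uniform 22.9500, cycloidal 26.4265, simple-harmonic 25.5286
only one law matches every sample → cycloidal

cycloidal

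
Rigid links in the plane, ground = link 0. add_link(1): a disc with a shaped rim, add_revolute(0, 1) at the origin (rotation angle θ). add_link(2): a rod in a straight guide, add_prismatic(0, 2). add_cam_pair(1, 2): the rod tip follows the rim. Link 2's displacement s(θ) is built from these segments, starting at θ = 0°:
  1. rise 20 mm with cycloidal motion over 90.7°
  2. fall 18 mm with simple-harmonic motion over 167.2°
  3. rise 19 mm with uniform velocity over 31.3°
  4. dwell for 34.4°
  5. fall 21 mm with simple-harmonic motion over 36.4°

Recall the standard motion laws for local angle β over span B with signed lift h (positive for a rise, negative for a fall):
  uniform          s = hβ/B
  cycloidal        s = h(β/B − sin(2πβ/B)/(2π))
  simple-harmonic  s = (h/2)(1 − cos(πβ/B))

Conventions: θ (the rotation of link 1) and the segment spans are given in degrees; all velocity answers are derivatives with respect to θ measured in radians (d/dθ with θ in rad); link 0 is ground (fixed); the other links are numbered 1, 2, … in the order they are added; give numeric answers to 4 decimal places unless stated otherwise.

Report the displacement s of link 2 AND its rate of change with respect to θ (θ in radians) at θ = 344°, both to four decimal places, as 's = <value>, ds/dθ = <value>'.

segment 1 (0° to 90.7°, cycloidal, h = 20) is passed completely: s = 0.0000 + (20) = 20.0000
segment 2 (90.7° to 257.9°, simple-harmonic, h = -18) is passed completely: s = 20.0000 + (-18) = 2.0000
segment 3 (257.9° to 289.2°, uniform, h = 19) is passed completely: s = 2.0000 + (19) = 21.0000
segment 4 (289.2° to 323.6°, dwell): s unchanged at 21.0000
θ = 344° falls in segment 5 (323.6° to 360°, simple-harmonic, h = -21): β = 344 − 323.6 = 20.4°, B = 36.4°; Δs = -21/2·(1 − cos(π·0.5604)) = -12.4817; s = 21.0000 − 12.4817 = 8.5183
velocity in seg [323.6°–360°] (simple-harmonic), θ in radians: β = 20.4° = 0.3560 rad, B = 36.4° = 0.6353 rad; ds/dθ = (πh/(2B)) sin(πβ/B) = (π·(-21)/(2·0.6353)) sin(π·0.5604) = -50.989892 mm/rad

s = 8.5183, ds/dθ = -50.9899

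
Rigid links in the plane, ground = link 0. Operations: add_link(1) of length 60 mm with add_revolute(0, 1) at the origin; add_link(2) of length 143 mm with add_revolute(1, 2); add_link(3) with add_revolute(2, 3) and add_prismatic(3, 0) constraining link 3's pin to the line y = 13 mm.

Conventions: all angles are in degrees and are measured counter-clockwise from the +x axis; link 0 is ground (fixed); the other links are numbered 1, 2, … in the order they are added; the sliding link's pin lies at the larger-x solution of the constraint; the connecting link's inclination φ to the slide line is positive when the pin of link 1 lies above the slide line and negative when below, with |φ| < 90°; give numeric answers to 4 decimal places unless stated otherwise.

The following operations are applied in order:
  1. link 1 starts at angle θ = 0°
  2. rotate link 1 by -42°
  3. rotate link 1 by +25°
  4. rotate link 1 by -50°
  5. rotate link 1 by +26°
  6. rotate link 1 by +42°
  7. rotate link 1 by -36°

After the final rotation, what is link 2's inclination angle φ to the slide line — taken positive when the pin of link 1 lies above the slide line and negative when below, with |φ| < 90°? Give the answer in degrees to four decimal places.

geometry: r = 60 mm, L = 143 mm, e = 13 mm; θ starts at 0°
rotate link 1 by -42°: θ ← 0° -42° = -42°
rotate link 1 by +25°: θ ← -42° +25° = -17°
rotate link 1 by -50°: θ ← -17° -50° = -67°
rotate link 1 by +26°: θ ← -67° +26° = -41°
rotate link 1 by +42°: θ ← -41° +42° = 1°
rotate link 1 by -36°: θ ← 1° -36° = -35°
h = r sin θ − e = -34.414586 − 13 = -47.414586
sin φ = h / L = -47.414586 / 143 = -0.33157053
φ = arcsin(-0.33157053) = -19.364128°

-19.3641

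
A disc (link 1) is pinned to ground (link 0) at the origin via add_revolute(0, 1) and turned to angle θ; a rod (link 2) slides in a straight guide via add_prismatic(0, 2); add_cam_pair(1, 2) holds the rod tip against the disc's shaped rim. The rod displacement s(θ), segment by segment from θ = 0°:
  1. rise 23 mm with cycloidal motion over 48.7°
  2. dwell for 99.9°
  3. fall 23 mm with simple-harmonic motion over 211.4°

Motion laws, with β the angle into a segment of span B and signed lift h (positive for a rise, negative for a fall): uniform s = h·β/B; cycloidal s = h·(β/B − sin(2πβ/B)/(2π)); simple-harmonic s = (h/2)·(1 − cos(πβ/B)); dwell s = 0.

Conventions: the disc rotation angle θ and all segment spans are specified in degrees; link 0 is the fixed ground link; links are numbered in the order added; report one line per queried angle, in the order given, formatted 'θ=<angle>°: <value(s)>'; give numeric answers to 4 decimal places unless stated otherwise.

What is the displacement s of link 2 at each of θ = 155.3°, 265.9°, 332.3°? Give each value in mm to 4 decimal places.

segment 1 (0° to 48.7°, cycloidal, h = 23) is passed completely: s = 0.0000 + (23) = 23.0000
segment 2 (48.7° to 148.6°, dwell): s unchanged at 23.0000
θ = 155.3° falls in segment 3 (148.6° to 360°, simple-harmonic, h = -23): β = 155.3 − 148.6 = 6.7°, B = 211.4°; Δs = -23/2·(1 − cos(π·0.0317)) = -0.0570; s = 23.0000 − 0.0570 = 22.9430
θ = 265.9° falls in segment 3 (148.6° to 360°, simple-harmonic, h = -23): β = 265.9 − 148.6 = 117.3°, B = 211.4°; Δs = -23/2·(1 − cos(π·0.5549)) = -13.4726; s = 23.0000 − 13.4726 = 9.5274
θ = 332.3° falls in segment 3 (148.6° to 360°, simple-harmonic, h = -23): β = 332.3 − 148.6 = 183.7°, B = 211.4°; Δs = -23/2·(1 − cos(π·0.8690)) = -22.0393; s = 23.0000 − 22.0393 = 0.9607

θ=155.3°: 22.9430
θ=265.9°: 9.5274
θ=332.3°: 0.9607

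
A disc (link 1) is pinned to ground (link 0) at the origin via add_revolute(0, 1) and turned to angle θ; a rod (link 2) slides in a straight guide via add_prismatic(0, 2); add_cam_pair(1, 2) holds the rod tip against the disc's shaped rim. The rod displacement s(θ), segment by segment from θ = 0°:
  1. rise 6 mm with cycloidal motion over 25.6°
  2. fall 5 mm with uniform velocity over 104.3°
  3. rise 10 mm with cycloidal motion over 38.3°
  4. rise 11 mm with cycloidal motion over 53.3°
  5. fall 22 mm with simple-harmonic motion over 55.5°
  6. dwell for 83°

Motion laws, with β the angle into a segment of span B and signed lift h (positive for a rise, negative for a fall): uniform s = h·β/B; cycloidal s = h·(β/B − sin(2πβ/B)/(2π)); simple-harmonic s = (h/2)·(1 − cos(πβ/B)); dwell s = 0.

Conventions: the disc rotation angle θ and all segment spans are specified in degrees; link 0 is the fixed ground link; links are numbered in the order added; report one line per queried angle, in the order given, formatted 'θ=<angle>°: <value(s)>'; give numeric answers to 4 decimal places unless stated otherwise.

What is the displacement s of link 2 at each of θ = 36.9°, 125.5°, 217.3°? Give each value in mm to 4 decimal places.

segment 1 (0° to 25.6°, cycloidal, h = 6) is passed completely: s = 0.0000 + (6) = 6.0000
θ = 36.9° falls in segment 2 (25.6° to 129.9°, uniform, h = -5): β = 36.9 − 25.6 = 11.3°, B = 104.3°; Δs = -5·11.3/104.3 = -0.5417; s = 6.0000 − 0.5417 = 5.4583
θ = 125.5° falls in segment 2 (25.6° to 129.9°, uniform, h = -5): β = 125.5 − 25.6 = 99.9°, B = 104.3°; Δs = -5·99.9/104.3 = -4.7891; s = 6.0000 − 4.7891 = 1.2109
segment 2 (25.6° to 129.9°, uniform, h = -5) is passed completely: s = 6.0000 + (-5) = 1.0000
segment 3 (129.9° to 168.2°, cycloidal, h = 10) is passed completely: s = 1.0000 + (10) = 11.0000
θ = 217.3° falls in segment 4 (168.2° to 221.5°, cycloidal, h = 11): β = 217.3 − 168.2 = 49.1°, B = 53.3°; Δs = 11·(0.9212 − sin(2π·0.9212)/(2π)) = 10.9650; s = 11.0000 + 10.9650 = 21.9650

θ=36.9°: 5.4583
θ=125.5°: 1.2109
θ=217.3°: 21.9650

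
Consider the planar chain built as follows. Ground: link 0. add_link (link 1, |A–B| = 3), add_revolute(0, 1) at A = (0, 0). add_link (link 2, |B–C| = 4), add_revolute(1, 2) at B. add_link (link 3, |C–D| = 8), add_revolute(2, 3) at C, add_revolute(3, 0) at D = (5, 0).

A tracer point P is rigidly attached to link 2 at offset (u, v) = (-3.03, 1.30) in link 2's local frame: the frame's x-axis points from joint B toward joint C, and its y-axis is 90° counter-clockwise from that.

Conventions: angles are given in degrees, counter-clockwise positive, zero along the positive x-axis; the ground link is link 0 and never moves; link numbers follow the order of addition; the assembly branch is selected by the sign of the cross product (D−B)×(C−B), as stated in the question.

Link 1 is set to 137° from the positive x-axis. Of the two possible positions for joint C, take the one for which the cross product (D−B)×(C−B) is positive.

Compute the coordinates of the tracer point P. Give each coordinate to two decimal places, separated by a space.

A=(0,0), D=(5.00,0)
B = A + 3.00·(cos137°, sin137°) = (-2.1941, 2.0460)
|BD| = 7.4793
circle(B,4.00) ∩ circle(D,8.00): a=0.5308, h=3.9646
  candidates: C₊=(-0.5989,5.7142) cross=29.653; C₋=(-2.7680,-1.9126) cross=-29.653
  branch + wants cross > 0 → take C=(-0.5989,5.7142) (cross=29.653)
ex = (C−B)/|BC| = (0.3988,0.9170); ey = (-0.9170,0.3988)
P = B + -3.03·ex + 1.30·ey = (-4.5945,-0.2142)

-4.59 -0.21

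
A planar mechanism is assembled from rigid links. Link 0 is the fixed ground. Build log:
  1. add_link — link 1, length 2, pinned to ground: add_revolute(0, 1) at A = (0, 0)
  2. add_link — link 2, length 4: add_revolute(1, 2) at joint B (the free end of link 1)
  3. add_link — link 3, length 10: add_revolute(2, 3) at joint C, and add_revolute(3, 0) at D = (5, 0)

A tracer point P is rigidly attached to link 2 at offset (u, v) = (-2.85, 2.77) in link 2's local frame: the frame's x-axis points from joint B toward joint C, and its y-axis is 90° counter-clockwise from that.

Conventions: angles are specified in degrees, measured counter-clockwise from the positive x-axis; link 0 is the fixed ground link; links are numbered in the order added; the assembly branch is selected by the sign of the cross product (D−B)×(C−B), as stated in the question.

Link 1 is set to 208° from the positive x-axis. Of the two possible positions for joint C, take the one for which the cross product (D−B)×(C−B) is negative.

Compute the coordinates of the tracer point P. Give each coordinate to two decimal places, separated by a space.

A=(0,0), D=(5.00,0)
B = A + 2.00·(cos208°, sin208°) = (-1.7659, -0.9389)
|BD| = 6.8307
circle(B,4.00) ∩ circle(D,10.00): a=-2.7333, h=2.9204
  candidates: C₊=(-4.8747,1.5781) cross=19.949; C₋=(-4.0718,-4.2074) cross=-19.949
  branch - wants cross < 0 → take C=(-4.0718,-4.2074) (cross=-19.949)
ex = (C−B)/|BC| = (-0.5765,-0.8171); ey = (0.8171,-0.5765)
P = B + -2.85·ex + 2.77·ey = (2.1405,-0.2070)

2.14 -0.21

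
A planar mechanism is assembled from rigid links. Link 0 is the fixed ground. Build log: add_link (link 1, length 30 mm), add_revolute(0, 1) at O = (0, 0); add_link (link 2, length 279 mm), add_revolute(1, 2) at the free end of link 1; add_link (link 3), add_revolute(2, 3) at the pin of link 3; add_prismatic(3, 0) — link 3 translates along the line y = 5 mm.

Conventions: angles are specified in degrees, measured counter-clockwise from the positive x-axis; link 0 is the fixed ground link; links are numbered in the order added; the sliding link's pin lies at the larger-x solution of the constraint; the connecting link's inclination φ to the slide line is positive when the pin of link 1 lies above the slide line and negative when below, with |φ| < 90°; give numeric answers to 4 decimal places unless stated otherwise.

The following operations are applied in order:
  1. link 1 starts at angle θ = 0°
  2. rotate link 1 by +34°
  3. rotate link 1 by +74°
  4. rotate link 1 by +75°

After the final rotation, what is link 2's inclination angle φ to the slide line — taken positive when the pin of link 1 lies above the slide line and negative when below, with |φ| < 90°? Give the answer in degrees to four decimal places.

geometry: r = 30 mm, L = 279 mm, e = 5 mm; θ starts at 0°
rotate link 1 by +34°: θ ← 0° +34° = 34°
rotate link 1 by +74°: θ ← 34° +74° = 108°
rotate link 1 by +75°: θ ← 108° +75° = 183°
h = r sin θ − e = -1.570079 − 5 = -6.570079
sin φ = h / L = -6.570079 / 279 = -0.02354867
φ = arcsin(-0.02354867) = -1.349364°

-1.3494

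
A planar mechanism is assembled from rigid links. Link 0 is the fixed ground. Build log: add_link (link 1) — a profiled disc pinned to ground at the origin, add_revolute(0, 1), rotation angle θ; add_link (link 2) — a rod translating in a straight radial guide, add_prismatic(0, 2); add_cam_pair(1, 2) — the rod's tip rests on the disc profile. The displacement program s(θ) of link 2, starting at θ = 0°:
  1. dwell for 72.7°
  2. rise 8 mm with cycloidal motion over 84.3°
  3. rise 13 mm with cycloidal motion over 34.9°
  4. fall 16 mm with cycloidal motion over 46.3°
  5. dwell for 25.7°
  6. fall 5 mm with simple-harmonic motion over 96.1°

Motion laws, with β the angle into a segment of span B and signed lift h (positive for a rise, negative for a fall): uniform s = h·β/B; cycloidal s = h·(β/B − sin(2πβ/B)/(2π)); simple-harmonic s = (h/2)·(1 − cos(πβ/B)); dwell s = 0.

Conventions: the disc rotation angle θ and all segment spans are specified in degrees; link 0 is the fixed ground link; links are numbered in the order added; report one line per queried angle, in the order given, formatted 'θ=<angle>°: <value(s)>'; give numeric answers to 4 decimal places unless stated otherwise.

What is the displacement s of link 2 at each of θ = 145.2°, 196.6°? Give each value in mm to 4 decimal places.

seg 1 [0°–72.7°] dwell: s stays 0.0000
seg 2 [72.7°–157°] cycloidal, h=8: θ=145.2° here. β=72.5, B=84.3. 8·(0.8600 − sin(2π·0.8600)/(2π)) = 7.8611 → s = 7.8611
seg 2 [72.7°–157°] cycloidal, h=8: full span → s += 8 → s = 8.0000
seg 3 [157°–191.9°] cycloidal, h=13: full span → s += 13 → s = 21.0000
seg 4 [191.9°–238.2°] cycloidal, h=-16: θ=196.6° here. β=4.7, B=46.3. -16·(0.1015 − sin(2π·0.1015)/(2π)) = -0.1079 → s = 20.8921

θ=145.2°: 7.8611
θ=196.6°: 20.8921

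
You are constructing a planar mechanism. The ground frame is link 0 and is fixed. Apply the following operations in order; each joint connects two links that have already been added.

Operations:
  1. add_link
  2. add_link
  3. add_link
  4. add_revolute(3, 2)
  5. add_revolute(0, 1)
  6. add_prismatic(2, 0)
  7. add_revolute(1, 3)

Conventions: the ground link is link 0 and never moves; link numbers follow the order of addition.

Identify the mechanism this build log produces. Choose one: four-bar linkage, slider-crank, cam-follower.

links: 4 (incl. ground); joints: 3 revolute, 1 prismatic, 0 higher (cam) pair, forming one closed loop
4 links, 3 revolutes + 1 prismatic in one loop → slider-crank

slider-crank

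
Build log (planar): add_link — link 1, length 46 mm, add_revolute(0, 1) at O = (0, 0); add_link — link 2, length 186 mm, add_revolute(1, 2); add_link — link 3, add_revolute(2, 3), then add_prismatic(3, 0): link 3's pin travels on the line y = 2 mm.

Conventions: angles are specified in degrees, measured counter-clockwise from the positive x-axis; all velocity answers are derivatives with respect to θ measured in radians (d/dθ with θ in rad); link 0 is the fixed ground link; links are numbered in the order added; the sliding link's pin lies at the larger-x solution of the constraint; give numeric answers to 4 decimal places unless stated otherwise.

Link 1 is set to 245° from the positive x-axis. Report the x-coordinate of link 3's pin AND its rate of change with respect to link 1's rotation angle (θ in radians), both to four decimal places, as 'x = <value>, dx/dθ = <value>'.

geometry: r = 46 mm, L = 186 mm, e = 2 mm
crank pin P = (r cos θ, r sin θ) = (-19.440440, -41.690158)
h = r sin θ − e = -41.690158 − 2 = -43.690158
x = r cos θ + √(L² − h²) = -19.440440 + 180.795935 = 161.355495
dx/dθ = −r sin θ − h·r cos θ/√(L² − h²) (θ in radians; h = -43.690158) = 36.992288

x = 161.3555, dx/dθ = 36.9923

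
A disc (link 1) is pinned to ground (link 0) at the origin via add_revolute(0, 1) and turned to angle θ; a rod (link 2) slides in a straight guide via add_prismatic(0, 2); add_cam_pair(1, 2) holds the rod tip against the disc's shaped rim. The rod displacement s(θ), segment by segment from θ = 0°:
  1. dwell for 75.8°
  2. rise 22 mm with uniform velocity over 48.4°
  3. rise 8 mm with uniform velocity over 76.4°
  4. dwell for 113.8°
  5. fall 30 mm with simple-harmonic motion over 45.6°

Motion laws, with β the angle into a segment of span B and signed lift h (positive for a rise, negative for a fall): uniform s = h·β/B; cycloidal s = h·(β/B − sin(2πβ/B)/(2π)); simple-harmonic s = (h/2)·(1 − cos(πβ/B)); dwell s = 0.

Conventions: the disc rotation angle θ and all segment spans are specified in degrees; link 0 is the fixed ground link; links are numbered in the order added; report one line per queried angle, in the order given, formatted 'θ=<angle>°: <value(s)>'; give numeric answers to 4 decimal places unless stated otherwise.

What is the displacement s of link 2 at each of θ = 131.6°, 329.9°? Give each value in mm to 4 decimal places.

segment 1 (0° to 75.8°, dwell): s unchanged at 0.0000
segment 2 (75.8° to 124.2°, uniform, h = 22) is passed completely: s = 0.0000 + (22) = 22.0000
θ = 131.6° falls in segment 3 (124.2° to 200.6°, uniform, h = 8): β = 131.6 − 124.2 = 7.4°, B = 76.4°; Δs = 8·7.4/76.4 = 0.7749; s = 22.0000 + 0.7749 = 22.7749
segment 3 (124.2° to 200.6°, uniform, h = 8) is passed completely: s = 22.0000 + (8) = 30.0000
segment 4 (200.6° to 314.4°, dwell): s unchanged at 30.0000
θ = 329.9° falls in segment 5 (314.4° to 360°, simple-harmonic, h = -30): β = 329.9 − 314.4 = 15.5°, B = 45.6°; Δs = -30/2·(1 − cos(π·0.3399)) = -7.7701; s = 30.0000 − 7.7701 = 22.2299

θ=131.6°: 22.7749
θ=329.9°: 22.2299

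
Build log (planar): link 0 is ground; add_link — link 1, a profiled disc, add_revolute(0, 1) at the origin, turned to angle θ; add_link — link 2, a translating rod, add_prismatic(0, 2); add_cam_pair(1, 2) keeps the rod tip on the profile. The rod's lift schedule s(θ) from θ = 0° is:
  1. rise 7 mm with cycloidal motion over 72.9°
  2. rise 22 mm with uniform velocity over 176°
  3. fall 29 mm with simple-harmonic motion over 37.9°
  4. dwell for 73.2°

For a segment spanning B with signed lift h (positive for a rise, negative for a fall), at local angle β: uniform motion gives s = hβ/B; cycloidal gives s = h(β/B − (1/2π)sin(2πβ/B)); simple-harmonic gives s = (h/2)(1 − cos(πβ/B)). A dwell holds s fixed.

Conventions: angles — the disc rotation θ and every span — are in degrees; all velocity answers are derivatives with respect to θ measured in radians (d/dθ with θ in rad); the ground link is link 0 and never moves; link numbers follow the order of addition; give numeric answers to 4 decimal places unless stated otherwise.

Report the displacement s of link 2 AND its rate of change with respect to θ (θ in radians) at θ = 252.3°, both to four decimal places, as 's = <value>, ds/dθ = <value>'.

seg 1 [0°–72.9°] cycloidal, h=7: full span → s += 7 → s = 7.0000
seg 2 [72.9°–248.9°] uniform, h=22: full span → s += 22 → s = 29.0000
seg 3 [248.9°–286.8°] simple-harmonic, h=-29: θ=252.3° here. β=3.4, B=37.9. -29/2·(1 − cos(π·0.0897)) = -0.5721 → s = 28.4279
velocity in seg [248.9°–286.8°] (simple-harmonic), θ in radians: β = 3.4° = 0.0593 rad, B = 37.9° = 0.6615 rad; ds/dθ = (πh/(2B)) sin(πβ/B) = (π·(-29)/(2·0.6615)) sin(π·0.0897) = -19.152537 mm/rad

s = 28.4279, ds/dθ = -19.1525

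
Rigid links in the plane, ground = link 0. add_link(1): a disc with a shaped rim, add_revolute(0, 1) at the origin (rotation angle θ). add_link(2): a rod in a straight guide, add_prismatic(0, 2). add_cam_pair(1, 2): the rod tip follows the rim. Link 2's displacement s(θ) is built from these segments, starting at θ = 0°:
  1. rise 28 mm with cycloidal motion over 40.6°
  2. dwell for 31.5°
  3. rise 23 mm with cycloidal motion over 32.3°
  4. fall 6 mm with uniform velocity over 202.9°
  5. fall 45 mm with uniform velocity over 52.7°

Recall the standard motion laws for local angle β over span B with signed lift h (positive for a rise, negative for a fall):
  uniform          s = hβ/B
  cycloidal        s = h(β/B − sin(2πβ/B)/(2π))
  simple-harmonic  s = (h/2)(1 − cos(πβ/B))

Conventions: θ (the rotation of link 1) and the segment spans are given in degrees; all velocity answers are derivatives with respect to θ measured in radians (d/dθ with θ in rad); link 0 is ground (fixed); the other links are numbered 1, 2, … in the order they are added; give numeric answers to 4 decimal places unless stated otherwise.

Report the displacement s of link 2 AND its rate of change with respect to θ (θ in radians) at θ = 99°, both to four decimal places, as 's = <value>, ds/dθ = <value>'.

segment 1 (0° to 40.6°, cycloidal, h = 28) is passed completely: s = 0.0000 + (28) = 28.0000
segment 2 (40.6° to 72.1°, dwell): s unchanged at 28.0000
θ = 99° falls in segment 3 (72.1° to 104.4°, cycloidal, h = 23): β = 99 − 72.1 = 26.9°, B = 32.3°; Δs = 23·(0.8328 − sin(2π·0.8328)/(2π)) = 22.3309; s = 28.0000 + 22.3309 = 50.3309
velocity in seg [72.1°–104.4°] (cycloidal), θ in radians: β = 26.9° = 0.4695 rad, B = 32.3° = 0.5637 rad; ds/dθ = (h/B)(1 − cos(2πβ/B)) = (23/0.5637)(1 − cos(2π·0.8328)) = 20.514086 mm/rad

s = 50.3309, ds/dθ = 20.5141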